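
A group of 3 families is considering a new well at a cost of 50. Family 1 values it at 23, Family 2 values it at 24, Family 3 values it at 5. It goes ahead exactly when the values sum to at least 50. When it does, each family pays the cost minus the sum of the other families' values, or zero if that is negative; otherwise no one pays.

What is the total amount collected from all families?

Total value 52 ≥ cost 50, so it is built.
Family 1: others sum to 29; max(0, 50 - 29) = 21.
Family 2: others sum to 28; max(0, 50 - 28) = 22.
Family 3: others sum to 47; max(0, 50 - 47) = 3.
Total collected = 21 + 22 + 3 = 46.

46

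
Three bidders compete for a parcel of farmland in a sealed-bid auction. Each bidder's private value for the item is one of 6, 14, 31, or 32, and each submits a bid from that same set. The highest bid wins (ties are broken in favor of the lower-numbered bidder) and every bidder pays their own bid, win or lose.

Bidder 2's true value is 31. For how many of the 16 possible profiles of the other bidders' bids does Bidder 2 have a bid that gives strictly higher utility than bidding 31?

Others bid (6, 6): truth gives 0; bid 14 gives 17 > 0. Violating.
Others bid (6, 14): truth gives 0; bid 14 gives 17 > 0. Violating.
Others bid (6, 32): truth gives -31; bid 32 gives -1 > -31. Violating.
Others bid (14, 32): truth gives -31; bid 32 gives -1 > -31. Violating.
Others bid (6, 31): truth gives 0; no alternative beats it.
Others bid (14, 6): truth gives 0; no alternative beats it.
(Checking all 16 profiles: 12 have a profitable deviation, 4 do not.)

12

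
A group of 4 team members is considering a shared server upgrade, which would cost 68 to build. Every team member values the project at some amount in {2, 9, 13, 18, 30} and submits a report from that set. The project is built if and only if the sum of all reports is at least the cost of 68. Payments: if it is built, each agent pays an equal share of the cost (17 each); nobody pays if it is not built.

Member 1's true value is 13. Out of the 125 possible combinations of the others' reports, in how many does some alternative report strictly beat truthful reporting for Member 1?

Others report (2, 30, 30): truth gives -4; report 2 gives 0 > -4. Violating.
Others report (9, 18, 30): truth gives -4; report 2 gives 0 > -4. Violating.
Others report (9, 30, 18): truth gives -4; report 2 gives 0 > -4. Violating.
Others report (13, 13, 30): truth gives -4; report 2 gives 0 > -4. Violating.
Others report (2, 2, 2): truth gives 0; no alternative beats it.
Others report (2, 2, 9): truth gives 0; no alternative beats it.
(Checking all 125 profiles: 18 have a profitable deviation, 107 do not.)

18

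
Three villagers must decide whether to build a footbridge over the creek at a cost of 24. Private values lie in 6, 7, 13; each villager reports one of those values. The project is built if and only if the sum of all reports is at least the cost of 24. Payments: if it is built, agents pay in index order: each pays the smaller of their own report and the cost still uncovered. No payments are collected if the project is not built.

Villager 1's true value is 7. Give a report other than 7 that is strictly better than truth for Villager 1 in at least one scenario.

Suppose Villager 2 reports 6 and Villager 3 reports 13.
Report 7: project built, pays 7, utility 7 - 7 = 0.
Report 6: project built, pays 6, utility 7 - 6 = 1.
So reporting 6 beats truth here (1 > 0).

6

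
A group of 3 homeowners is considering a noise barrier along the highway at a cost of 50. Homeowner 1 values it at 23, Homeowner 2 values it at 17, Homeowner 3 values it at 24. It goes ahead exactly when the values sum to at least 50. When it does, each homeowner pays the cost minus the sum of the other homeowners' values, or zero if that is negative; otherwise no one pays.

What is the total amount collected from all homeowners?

Total value 64 ≥ cost 50, so it is built.
Homeowner 1: others sum to 41; max(0, 50 - 41) = 9.
Homeowner 2: others sum to 47; max(0, 50 - 47) = 3.
Homeowner 3: others sum to 40; max(0, 50 - 40) = 10.
Total collected = 9 + 3 + 10 = 22.

22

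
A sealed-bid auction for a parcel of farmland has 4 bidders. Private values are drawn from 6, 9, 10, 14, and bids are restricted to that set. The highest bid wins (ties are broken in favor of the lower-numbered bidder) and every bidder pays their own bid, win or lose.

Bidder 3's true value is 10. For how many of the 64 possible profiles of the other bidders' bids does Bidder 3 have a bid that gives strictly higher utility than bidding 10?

54

Others bid (6, 6, 6): truth gives 0; bid 9 gives 1 > 0. Violating.
Others bid (6, 6, 9): truth gives 0; bid 9 gives 1 > 0. Violating.
Others bid (6, 6, 14): truth gives -10; bid 14 gives -4 > -10. Violating.
Others bid (6, 9, 14): truth gives -10; bid 14 gives -4 > -10. Violating.
Others bid (6, 6, 10): truth gives 0; no alternative beats it.
Others bid (6, 9, 6): truth gives 0; no alternative beats it.
(Checking all 64 profiles: 54 have a profitable deviation, 10 do not.)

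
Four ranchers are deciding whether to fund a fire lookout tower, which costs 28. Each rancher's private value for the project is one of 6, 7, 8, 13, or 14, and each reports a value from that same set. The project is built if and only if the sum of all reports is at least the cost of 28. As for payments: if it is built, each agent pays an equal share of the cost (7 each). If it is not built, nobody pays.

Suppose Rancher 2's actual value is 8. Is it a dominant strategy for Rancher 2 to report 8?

No

Consider the case where Rancher 1 reports 6, Rancher 3 reports 6 and Rancher 4 reports 6.
Truthful report 8: project not built, utility 0.
Report 13 instead: project built, pays 7, utility 8 - 7 = 1.
Since 1 > 0, reporting 13 is strictly better here, so truthful reporting is not dominant.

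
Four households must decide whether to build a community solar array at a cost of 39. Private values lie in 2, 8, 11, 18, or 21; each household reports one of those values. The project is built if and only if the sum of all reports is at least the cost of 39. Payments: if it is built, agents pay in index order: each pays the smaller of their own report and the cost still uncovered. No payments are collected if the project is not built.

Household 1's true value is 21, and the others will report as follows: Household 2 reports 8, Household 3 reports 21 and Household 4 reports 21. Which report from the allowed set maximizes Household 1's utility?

Report 2: project built, pays 2, utility 21 - 2 = 19.
Report 8: project built, pays 8, utility 21 - 8 = 13.
Report 11: project built, pays 11, utility 21 - 11 = 10.
Report 18: project built, pays 18, utility 21 - 18 = 3.
Report 21: project built, pays 21, utility 21 - 21 = 0.
The best choice is 2 with utility 19.

2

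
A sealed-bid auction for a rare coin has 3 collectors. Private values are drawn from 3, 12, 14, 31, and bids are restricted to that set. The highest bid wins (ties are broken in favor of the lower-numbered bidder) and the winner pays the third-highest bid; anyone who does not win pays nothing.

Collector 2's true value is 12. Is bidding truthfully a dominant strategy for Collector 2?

No

Consider the case where Collector 1 bids 3 and Collector 3 bids 14.
Truthful bid 12: loses, pays 0, utility 0.
Bid 14 instead: wins, pays 3, utility 12 - 3 = 9.
Since 9 > 0, bidding 14 is strictly better here, so truthful bidding is not dominant.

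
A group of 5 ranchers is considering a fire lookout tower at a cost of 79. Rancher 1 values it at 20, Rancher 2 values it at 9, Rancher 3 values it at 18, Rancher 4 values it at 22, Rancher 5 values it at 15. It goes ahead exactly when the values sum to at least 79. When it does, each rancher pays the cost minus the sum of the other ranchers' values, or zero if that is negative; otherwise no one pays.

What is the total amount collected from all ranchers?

Total value 84 ≥ cost 79, so it is built.
Rancher 1: others sum to 64; max(0, 79 - 64) = 15.
Rancher 2: others sum to 75; max(0, 79 - 75) = 4.
Rancher 3: others sum to 66; max(0, 79 - 66) = 13.
Rancher 4: others sum to 62; max(0, 79 - 62) = 17.
Rancher 5: others sum to 69; max(0, 79 - 69) = 10.
Total collected = 15 + 4 + 13 + 17 + 10 = 59.

59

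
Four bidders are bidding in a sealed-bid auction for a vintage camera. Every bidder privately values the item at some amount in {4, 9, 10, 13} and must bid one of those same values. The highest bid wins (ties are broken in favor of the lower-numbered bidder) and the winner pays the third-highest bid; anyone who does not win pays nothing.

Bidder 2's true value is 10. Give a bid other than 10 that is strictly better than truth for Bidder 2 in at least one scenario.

Suppose Bidder 1 bids 4, Bidder 3 bids 4 and Bidder 4 bids 13.
Bid 10: loses, pays 0, utility 0.
Bid 13: wins, pays 4, utility 10 - 4 = 6.
So bidding 13 beats truth here (6 > 0).

13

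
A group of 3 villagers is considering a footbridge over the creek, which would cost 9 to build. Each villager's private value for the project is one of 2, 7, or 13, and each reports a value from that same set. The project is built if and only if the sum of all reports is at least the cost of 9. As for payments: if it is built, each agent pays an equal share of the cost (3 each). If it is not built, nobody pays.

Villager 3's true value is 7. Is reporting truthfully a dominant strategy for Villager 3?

Check each profile of the others' reports and compare truth against every alternative report.
Others report (2, 2): truth gives 4, best alternative gives 4.
Others report (2, 7): truth gives 4, best alternative gives 4.
Others report (2, 13): truth gives 4, best alternative gives 4.
Others report (7, 2): truth gives 4, best alternative gives 4.
Others report (7, 7): truth gives 4, best alternative gives 4.
Others report (7, 13): truth gives 4, best alternative gives 4.
(Remaining 3 profiles checked similarly; truth is weakly best in each.)
In every case the truthful report is at least as good as any alternative, so it is a dominant strategy.

Yes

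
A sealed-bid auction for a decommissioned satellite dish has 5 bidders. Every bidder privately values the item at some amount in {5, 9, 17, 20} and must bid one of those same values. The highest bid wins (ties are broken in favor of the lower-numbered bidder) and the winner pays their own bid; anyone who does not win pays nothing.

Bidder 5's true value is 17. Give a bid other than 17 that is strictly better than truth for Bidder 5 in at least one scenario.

Suppose Bidder 1 bids 5, Bidder 2 bids 5, Bidder 3 bids 5 and Bidder 4 bids 5.
Bid 17: wins, pays 17, utility 17 - 17 = 0.
Bid 9: wins, pays 9, utility 17 - 9 = 8.
So bidding 9 beats truth here (8 > 0).

9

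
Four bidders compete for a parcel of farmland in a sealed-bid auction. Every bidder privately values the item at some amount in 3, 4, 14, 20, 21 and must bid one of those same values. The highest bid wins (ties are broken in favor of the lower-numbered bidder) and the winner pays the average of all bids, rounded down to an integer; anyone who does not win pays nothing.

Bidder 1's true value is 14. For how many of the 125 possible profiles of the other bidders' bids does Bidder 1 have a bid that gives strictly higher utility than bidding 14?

Others bid (3, 3, 3): truth gives 9; bid 3 gives 11 > 9. Violating.
Others bid (3, 3, 4): truth gives 8; bid 4 gives 11 > 8. Violating.
Others bid (3, 3, 20): truth gives 0; bid 20 gives 3 > 0. Violating.
Others bid (3, 3, 21): truth gives 0; bid 21 gives 2 > 0. Violating.
Others bid (3, 3, 14): truth gives 6; no alternative beats it.
Others bid (3, 4, 14): truth gives 6; no alternative beats it.
(Checking all 125 profiles: 32 have a profitable deviation, 93 do not.)

32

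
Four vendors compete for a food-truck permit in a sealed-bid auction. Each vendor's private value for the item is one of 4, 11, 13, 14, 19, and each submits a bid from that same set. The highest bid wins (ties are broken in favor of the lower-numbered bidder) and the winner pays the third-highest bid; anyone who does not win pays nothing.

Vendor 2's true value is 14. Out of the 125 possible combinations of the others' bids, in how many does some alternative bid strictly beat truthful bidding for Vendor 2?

27

Others bid (4, 4, 19): truth gives 0; bid 19 gives 10 > 0. Violating.
Others bid (4, 11, 19): truth gives 0; bid 19 gives 3 > 0. Violating.
Others bid (4, 13, 19): truth gives 0; bid 19 gives 1 > 0. Violating.
Others bid (4, 19, 4): truth gives 0; bid 19 gives 10 > 0. Violating.
Others bid (4, 4, 4): truth gives 10; no alternative beats it.
Others bid (4, 4, 11): truth gives 10; no alternative beats it.
(Checking all 125 profiles: 27 have a profitable deviation, 98 do not.)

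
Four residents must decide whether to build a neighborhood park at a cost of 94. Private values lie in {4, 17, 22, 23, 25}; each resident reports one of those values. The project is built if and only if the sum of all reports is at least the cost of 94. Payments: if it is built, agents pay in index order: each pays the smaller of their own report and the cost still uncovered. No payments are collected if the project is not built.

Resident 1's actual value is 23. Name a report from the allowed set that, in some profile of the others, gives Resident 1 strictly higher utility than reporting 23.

Suppose Resident 2 reports 22, Resident 3 reports 25 and Resident 4 reports 25.
Report 23: project built, pays 23, utility 23 - 23 = 0.
Report 22: project built, pays 22, utility 23 - 22 = 1.
So reporting 22 beats truth here (1 > 0).

22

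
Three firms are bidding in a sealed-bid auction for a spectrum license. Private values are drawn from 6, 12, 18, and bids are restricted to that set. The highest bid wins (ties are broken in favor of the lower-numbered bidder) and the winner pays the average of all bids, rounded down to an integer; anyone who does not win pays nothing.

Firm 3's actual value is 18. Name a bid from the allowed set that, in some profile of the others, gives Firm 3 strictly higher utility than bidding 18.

Suppose Firm 1 bids 6 and Firm 2 bids 6.
Bid 18: wins, pays 10, utility 18 - 10 = 8.
Bid 12: wins, pays 8, utility 18 - 8 = 10.
So bidding 12 beats truth here (10 > 8).

12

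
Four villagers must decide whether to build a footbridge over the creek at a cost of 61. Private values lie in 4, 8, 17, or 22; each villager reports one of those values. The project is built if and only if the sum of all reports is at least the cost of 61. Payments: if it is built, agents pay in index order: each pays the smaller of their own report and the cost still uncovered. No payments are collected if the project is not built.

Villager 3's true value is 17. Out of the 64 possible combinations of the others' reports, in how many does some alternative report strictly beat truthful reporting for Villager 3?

7

Others report (17, 17, 22): truth gives 0; report 8 gives 9 > 0. Violating.
Others report (17, 22, 17): truth gives 0; report 8 gives 9 > 0. Violating.
Others report (17, 22, 22): truth gives 0; report 4 gives 13 > 0. Violating.
Others report (22, 17, 17): truth gives 0; report 8 gives 9 > 0. Violating.
Others report (4, 4, 4): truth gives 0; no alternative beats it.
Others report (4, 4, 8): truth gives 0; no alternative beats it.
(Checking all 64 profiles: 7 have a profitable deviation, 57 do not.)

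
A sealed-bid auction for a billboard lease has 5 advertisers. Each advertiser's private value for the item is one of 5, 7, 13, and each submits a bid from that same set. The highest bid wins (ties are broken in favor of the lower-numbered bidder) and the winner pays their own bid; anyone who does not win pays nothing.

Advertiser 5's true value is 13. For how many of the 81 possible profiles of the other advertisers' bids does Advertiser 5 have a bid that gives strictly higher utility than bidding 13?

1

Others bid (5, 5, 5, 5): truth gives 0; bid 7 gives 6 > 0. Violating.
Others bid (5, 5, 5, 7): truth gives 0; no alternative beats it.
Others bid (5, 5, 5, 13): truth gives 0; no alternative beats it.
(Checking all 81 profiles: 1 has a profitable deviation, 80 do not.)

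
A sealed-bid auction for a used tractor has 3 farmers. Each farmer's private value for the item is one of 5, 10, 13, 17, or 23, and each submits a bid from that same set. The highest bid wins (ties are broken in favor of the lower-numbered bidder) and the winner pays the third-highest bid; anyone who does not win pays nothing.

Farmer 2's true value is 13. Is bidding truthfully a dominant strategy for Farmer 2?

No

Consider the case where Farmer 1 bids 5 and Farmer 3 bids 17.
Truthful bid 13: loses, pays 0, utility 0.
Bid 17 instead: wins, pays 5, utility 13 - 5 = 8.
Since 8 > 0, bidding 17 is strictly better here, so truthful bidding is not dominant.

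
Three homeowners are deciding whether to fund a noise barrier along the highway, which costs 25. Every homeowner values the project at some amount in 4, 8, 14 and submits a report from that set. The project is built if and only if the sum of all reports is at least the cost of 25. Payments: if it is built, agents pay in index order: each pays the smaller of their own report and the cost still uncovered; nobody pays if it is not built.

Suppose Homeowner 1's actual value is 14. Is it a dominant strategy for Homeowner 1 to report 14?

No

Consider the case where Homeowner 2 reports 4 and Homeowner 3 reports 14.
Truthful report 14: project built, pays 14, utility 14 - 14 = 0.
Report 8 instead: project built, pays 8, utility 14 - 8 = 6.
Since 6 > 0, reporting 8 is strictly better here, so truthful reporting is not dominant.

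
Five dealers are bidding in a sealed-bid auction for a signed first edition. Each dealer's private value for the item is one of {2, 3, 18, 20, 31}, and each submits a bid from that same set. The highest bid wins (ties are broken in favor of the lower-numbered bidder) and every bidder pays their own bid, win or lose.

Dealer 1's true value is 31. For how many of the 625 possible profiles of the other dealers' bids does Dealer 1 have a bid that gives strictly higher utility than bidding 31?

256

Others bid (2, 2, 2, 2): truth gives 0; bid 2 gives 29 > 0. Violating.
Others bid (2, 2, 2, 3): truth gives 0; bid 3 gives 28 > 0. Violating.
Others bid (2, 2, 2, 18): truth gives 0; bid 18 gives 13 > 0. Violating.
Others bid (2, 2, 2, 20): truth gives 0; bid 20 gives 11 > 0. Violating.
Others bid (2, 2, 2, 31): truth gives 0; no alternative beats it.
Others bid (2, 2, 3, 31): truth gives 0; no alternative beats it.
(Checking all 625 profiles: 256 have a profitable deviation, 369 do not.)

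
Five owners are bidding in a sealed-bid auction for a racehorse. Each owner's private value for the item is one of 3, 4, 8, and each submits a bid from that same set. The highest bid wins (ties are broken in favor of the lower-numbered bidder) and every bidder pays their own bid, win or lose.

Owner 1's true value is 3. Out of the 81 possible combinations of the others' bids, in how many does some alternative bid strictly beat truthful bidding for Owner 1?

Others bid (3, 3, 3, 4): truth gives -3; bid 4 gives -1 > -3. Violating.
Others bid (3, 3, 4, 3): truth gives -3; bid 4 gives -1 > -3. Violating.
Others bid (3, 3, 4, 4): truth gives -3; bid 4 gives -1 > -3. Violating.
Others bid (3, 4, 3, 3): truth gives -3; bid 4 gives -1 > -3. Violating.
Others bid (3, 3, 3, 3): truth gives 0; no alternative beats it.
Others bid (3, 3, 3, 8): truth gives -3; no alternative beats it.
(Checking all 81 profiles: 15 have a profitable deviation, 66 do not.)

15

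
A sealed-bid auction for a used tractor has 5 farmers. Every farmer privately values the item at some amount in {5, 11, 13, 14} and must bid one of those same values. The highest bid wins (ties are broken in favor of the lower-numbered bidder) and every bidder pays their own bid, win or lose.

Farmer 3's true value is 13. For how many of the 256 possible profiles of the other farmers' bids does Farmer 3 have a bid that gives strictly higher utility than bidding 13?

224

Others bid (5, 5, 5, 5): truth gives 0; bid 11 gives 2 > 0. Violating.
Others bid (5, 5, 5, 11): truth gives 0; bid 11 gives 2 > 0. Violating.
Others bid (5, 5, 5, 14): truth gives -13; bid 14 gives -1 > -13. Violating.
Others bid (5, 5, 11, 5): truth gives 0; bid 11 gives 2 > 0. Violating.
Others bid (5, 5, 5, 13): truth gives 0; no alternative beats it.
Others bid (5, 5, 11, 13): truth gives 0; no alternative beats it.
(Checking all 256 profiles: 224 have a profitable deviation, 32 do not.)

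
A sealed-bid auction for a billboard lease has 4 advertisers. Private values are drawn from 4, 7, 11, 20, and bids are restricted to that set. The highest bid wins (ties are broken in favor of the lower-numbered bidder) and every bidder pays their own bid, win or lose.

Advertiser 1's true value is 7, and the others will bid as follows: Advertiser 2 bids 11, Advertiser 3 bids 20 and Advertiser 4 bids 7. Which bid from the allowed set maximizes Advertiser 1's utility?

4

Bid 4: loses but pays 4, utility -4.
Bid 7: loses but pays 7, utility -7.
Bid 11: loses but pays 11, utility -11.
Bid 20: wins, pays 20, utility 7 - 20 = -13.
The best choice is 4 with utility -4.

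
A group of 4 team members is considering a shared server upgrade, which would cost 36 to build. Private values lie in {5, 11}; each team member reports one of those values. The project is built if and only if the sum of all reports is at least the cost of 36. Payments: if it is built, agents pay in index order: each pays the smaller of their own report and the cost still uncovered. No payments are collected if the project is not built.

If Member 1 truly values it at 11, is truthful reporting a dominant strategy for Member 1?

Consider the case where Member 2 reports 11, Member 3 reports 11 and Member 4 reports 11.
Truthful report 11: project built, pays 11, utility 11 - 11 = 0.
Report 5 instead: project built, pays 5, utility 11 - 5 = 6.
Since 6 > 0, reporting 5 is strictly better here, so truthful reporting is not dominant.

No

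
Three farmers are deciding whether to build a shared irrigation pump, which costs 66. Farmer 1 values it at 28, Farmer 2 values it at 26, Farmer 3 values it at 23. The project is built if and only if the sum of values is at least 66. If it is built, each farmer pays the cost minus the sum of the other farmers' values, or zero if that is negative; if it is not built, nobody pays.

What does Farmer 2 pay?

15

Total value 77 ≥ cost 66, so the project is built.
The other farmers' values sum to 51.
Cost minus that sum is 66 - 51 = 15.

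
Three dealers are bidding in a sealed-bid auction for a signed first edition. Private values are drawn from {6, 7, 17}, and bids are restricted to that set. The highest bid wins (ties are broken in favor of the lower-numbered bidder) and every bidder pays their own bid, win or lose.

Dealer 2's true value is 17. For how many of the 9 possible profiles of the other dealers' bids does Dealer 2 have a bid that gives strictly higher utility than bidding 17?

5

Others bid (6, 6): truth gives 0; bid 7 gives 10 > 0. Violating.
Others bid (6, 7): truth gives 0; bid 7 gives 10 > 0. Violating.
Others bid (17, 6): truth gives -17; bid 6 gives -6 > -17. Violating.
Others bid (17, 7): truth gives -17; bid 6 gives -6 > -17. Violating.
Others bid (6, 17): truth gives 0; no alternative beats it.
Others bid (7, 6): truth gives 0; no alternative beats it.
(Checking all 9 profiles: 5 have a profitable deviation, 4 do not.)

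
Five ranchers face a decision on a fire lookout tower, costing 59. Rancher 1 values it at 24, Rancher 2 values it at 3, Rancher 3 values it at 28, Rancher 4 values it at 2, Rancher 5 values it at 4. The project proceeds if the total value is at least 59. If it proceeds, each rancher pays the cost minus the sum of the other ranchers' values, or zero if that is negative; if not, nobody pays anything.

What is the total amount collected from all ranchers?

51

Total value 61 ≥ cost 59, so it is built.
Rancher 1: others sum to 37; max(0, 59 - 37) = 22.
Rancher 2: others sum to 58; max(0, 59 - 58) = 1.
Rancher 3: others sum to 33; max(0, 59 - 33) = 26.
Rancher 4: others sum to 59; max(0, 59 - 59) = 0.
Rancher 5: others sum to 57; max(0, 59 - 57) = 2.
Total collected = 22 + 1 + 26 + 0 + 2 = 51.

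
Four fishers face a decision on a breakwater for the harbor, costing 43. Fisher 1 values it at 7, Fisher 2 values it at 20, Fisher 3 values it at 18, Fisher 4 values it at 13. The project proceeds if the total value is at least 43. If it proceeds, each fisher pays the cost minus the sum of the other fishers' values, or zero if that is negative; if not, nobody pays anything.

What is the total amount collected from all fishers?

8

Total value 58 ≥ cost 43, so it is built.
Fisher 1: others sum to 51; max(0, 43 - 51) = 0.
Fisher 2: others sum to 38; max(0, 43 - 38) = 5.
Fisher 3: others sum to 40; max(0, 43 - 40) = 3.
Fisher 4: others sum to 45; max(0, 43 - 45) = 0.
Total collected = 0 + 5 + 3 + 0 = 8.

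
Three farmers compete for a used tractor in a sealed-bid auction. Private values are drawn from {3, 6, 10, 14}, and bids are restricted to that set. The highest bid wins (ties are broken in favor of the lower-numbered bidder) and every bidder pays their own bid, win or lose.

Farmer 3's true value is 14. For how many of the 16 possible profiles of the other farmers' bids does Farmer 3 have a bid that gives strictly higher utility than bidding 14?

Others bid (3, 3): truth gives 0; bid 6 gives 8 > 0. Violating.
Others bid (3, 6): truth gives 0; bid 10 gives 4 > 0. Violating.
Others bid (3, 14): truth gives -14; bid 3 gives -3 > -14. Violating.
Others bid (6, 3): truth gives 0; bid 10 gives 4 > 0. Violating.
Others bid (3, 10): truth gives 0; no alternative beats it.
Others bid (6, 10): truth gives 0; no alternative beats it.
(Checking all 16 profiles: 11 have a profitable deviation, 5 do not.)

11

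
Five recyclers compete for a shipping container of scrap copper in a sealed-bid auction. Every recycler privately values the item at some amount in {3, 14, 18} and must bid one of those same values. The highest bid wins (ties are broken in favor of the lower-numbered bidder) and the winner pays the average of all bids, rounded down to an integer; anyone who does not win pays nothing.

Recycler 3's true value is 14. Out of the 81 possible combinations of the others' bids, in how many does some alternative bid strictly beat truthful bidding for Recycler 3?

Others bid (3, 3, 3, 18): truth gives 0; bid 18 gives 5 > 0. Violating.
Others bid (3, 3, 14, 18): truth gives 0; bid 18 gives 3 > 0. Violating.
Others bid (3, 3, 18, 3): truth gives 0; bid 18 gives 5 > 0. Violating.
Others bid (3, 3, 18, 14): truth gives 0; bid 18 gives 3 > 0. Violating.
Others bid (3, 3, 3, 3): truth gives 9; no alternative beats it.
Others bid (3, 3, 3, 14): truth gives 7; no alternative beats it.
(Checking all 81 profiles: 26 have a profitable deviation, 55 do not.)

26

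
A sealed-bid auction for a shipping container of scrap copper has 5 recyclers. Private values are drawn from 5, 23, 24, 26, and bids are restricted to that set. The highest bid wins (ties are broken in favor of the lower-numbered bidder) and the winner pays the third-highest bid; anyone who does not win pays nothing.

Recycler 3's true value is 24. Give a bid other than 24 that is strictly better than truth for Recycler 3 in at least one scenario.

26

Suppose Recycler 1 bids 5, Recycler 2 bids 5, Recycler 4 bids 5 and Recycler 5 bids 26.
Bid 24: loses, pays 0, utility 0.
Bid 26: wins, pays 5, utility 24 - 5 = 19.
So bidding 26 beats truth here (19 > 0).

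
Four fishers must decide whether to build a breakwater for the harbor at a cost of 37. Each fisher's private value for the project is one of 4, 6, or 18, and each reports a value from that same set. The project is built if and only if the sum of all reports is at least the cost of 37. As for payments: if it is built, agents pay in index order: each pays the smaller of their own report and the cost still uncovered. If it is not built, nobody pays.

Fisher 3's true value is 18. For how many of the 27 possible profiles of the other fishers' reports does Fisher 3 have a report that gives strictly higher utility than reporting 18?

4

Others report (4, 18, 18): truth gives 3; report 4 gives 14 > 3. Violating.
Others report (6, 18, 18): truth gives 5; report 4 gives 14 > 5. Violating.
Others report (18, 4, 18): truth gives 3; report 4 gives 14 > 3. Violating.
Others report (18, 6, 18): truth gives 5; report 4 gives 14 > 5. Violating.
Others report (4, 4, 4): truth gives 0; no alternative beats it.
Others report (4, 4, 6): truth gives 0; no alternative beats it.
(Checking all 27 profiles: 4 have a profitable deviation, 23 do not.)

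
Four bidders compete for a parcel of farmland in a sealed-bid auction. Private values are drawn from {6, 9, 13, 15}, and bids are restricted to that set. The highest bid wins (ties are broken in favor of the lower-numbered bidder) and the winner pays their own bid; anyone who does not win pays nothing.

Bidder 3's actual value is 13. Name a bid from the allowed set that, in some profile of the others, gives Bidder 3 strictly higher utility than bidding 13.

Suppose Bidder 1 bids 6, Bidder 2 bids 6 and Bidder 4 bids 6.
Bid 13: wins, pays 13, utility 13 - 13 = 0.
Bid 9: wins, pays 9, utility 13 - 9 = 4.
So bidding 9 beats truth here (4 > 0).

9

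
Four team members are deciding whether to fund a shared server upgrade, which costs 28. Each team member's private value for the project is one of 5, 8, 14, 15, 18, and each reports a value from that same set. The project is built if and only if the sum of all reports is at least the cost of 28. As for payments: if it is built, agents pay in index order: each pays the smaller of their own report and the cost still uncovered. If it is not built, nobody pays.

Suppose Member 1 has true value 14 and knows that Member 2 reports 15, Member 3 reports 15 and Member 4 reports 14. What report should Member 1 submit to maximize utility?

5

Report 5: project built, pays 5, utility 14 - 5 = 9.
Report 8: project built, pays 8, utility 14 - 8 = 6.
Report 14: project built, pays 14, utility 14 - 14 = 0.
Report 15: project built, pays 15, utility 14 - 15 = -1.
Report 18: project built, pays 18, utility 14 - 18 = -4.
The best choice is 5 with utility 9.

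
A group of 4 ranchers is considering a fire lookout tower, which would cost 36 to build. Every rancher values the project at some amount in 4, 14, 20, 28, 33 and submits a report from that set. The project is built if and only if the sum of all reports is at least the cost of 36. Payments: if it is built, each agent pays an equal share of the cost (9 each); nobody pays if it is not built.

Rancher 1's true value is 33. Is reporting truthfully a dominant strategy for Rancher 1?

Yes

Check each profile of the others' reports and compare truth against every alternative report.
Others report (4, 4, 4): truth gives 24, best alternative gives 24.
Others report (4, 4, 14): truth gives 24, best alternative gives 24.
Others report (4, 4, 20): truth gives 24, best alternative gives 24.
Others report (4, 4, 28): truth gives 24, best alternative gives 24.
Others report (4, 4, 33): truth gives 24, best alternative gives 24.
Others report (4, 14, 4): truth gives 24, best alternative gives 24.
(Remaining 119 profiles checked similarly; truth is weakly best in each.)
In every case the truthful report is at least as good as any alternative, so it is a dominant strategy.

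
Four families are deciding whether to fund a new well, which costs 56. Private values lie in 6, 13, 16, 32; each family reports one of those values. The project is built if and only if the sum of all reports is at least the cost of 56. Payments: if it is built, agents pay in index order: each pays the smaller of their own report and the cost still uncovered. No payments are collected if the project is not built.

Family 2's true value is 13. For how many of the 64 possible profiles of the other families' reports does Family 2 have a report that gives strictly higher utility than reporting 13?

Others report (6, 13, 32): truth gives 0; report 6 gives 7 > 0. Violating.
Others report (6, 16, 32): truth gives 0; report 6 gives 7 > 0. Violating.
Others report (6, 32, 13): truth gives 0; report 6 gives 7 > 0. Violating.
Others report (6, 32, 16): truth gives 0; report 6 gives 7 > 0. Violating.
Others report (6, 6, 6): truth gives 0; no alternative beats it.
Others report (6, 6, 13): truth gives 0; no alternative beats it.
(Checking all 64 profiles: 34 have a profitable deviation, 30 do not.)

34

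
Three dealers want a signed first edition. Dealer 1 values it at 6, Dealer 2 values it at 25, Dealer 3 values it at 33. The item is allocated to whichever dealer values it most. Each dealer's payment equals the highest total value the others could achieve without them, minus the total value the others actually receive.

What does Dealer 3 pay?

Dealer 3 has the highest value and receives the item.
Without Dealer 3, the item would go to the next-highest value, 25, so the others could achieve 25.
With Dealer 3 present and winning, the others receive nothing, so their total is 0.
Payment = 25 - 0 = 25.

25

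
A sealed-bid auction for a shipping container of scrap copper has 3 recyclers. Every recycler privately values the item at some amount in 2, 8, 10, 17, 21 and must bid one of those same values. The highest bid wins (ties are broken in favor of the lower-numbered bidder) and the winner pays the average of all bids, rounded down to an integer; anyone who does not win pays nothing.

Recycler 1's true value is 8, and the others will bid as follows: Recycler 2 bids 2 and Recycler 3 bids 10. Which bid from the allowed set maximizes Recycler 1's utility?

10

Bid 2: loses, pays 0, utility 0.
Bid 8: loses, pays 0, utility 0.
Bid 10: wins, pays 7, utility 8 - 7 = 1.
Bid 17: wins, pays 9, utility 8 - 9 = -1.
Bid 21: wins, pays 11, utility 8 - 11 = -3.
The best choice is 10 with utility 1.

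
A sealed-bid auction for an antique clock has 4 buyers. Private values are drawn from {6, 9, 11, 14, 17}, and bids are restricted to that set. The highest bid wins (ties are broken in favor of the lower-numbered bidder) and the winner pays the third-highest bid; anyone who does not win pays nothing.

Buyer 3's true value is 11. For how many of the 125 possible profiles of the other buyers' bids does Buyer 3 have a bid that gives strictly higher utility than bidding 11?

Others bid (6, 6, 14): truth gives 0; bid 14 gives 5 > 0. Violating.
Others bid (6, 6, 17): truth gives 0; bid 17 gives 5 > 0. Violating.
Others bid (6, 9, 14): truth gives 0; bid 14 gives 2 > 0. Violating.
Others bid (6, 9, 17): truth gives 0; bid 17 gives 2 > 0. Violating.
Others bid (6, 6, 6): truth gives 5; no alternative beats it.
Others bid (6, 6, 9): truth gives 5; no alternative beats it.
(Checking all 125 profiles: 24 have a profitable deviation, 101 do not.)

24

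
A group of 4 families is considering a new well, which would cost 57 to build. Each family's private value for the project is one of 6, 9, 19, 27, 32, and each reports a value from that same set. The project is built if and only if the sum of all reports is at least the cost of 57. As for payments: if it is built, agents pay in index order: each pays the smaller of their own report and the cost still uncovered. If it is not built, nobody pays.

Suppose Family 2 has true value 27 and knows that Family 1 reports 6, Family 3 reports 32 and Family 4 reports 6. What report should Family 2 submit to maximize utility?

19

Report 6: project not built, utility 0.
Report 9: project not built, utility 0.
Report 19: project built, pays 19, utility 27 - 19 = 8.
Report 27: project built, pays 27, utility 27 - 27 = 0.
Report 32: project built, pays 32, utility 27 - 32 = -5.
The best choice is 19 with utility 8.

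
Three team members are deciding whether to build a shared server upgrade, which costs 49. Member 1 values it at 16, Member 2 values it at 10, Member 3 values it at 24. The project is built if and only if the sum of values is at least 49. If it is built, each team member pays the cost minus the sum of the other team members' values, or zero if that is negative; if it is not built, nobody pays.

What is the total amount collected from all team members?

Total value 50 ≥ cost 49, so it is built.
Member 1: others sum to 34; max(0, 49 - 34) = 15.
Member 2: others sum to 40; max(0, 49 - 40) = 9.
Member 3: others sum to 26; max(0, 49 - 26) = 23.
Total collected = 15 + 9 + 23 = 47.

47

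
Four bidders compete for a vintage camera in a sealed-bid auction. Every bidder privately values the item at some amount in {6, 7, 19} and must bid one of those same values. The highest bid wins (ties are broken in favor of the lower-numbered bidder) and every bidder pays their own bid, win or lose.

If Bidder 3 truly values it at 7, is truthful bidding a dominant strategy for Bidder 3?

No

Consider the case where Bidder 1 bids 6, Bidder 2 bids 6 and Bidder 4 bids 19.
Truthful bid 7: loses but pays 7, utility -7.
Bid 6 instead: loses but pays 6, utility -6.
Since -6 > -7, bidding 6 is strictly better here, so truthful bidding is not dominant.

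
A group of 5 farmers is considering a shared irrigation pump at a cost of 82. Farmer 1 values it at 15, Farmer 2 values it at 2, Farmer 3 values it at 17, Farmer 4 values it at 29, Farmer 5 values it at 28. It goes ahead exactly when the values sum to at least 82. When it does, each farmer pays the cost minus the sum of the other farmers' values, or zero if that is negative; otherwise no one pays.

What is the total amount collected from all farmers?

Total value 91 ≥ cost 82, so it is built.
Farmer 1: others sum to 76; max(0, 82 - 76) = 6.
Farmer 2: others sum to 89; max(0, 82 - 89) = 0.
Farmer 3: others sum to 74; max(0, 82 - 74) = 8.
Farmer 4: others sum to 62; max(0, 82 - 62) = 20.
Farmer 5: others sum to 63; max(0, 82 - 63) = 19.
Total collected = 6 + 0 + 8 + 20 + 19 = 53.

53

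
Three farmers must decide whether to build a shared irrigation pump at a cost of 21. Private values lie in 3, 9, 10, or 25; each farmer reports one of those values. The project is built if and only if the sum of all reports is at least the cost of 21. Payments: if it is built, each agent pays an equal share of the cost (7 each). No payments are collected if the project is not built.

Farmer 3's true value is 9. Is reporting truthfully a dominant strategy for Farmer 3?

Consider the case where Farmer 1 reports 3 and Farmer 2 reports 3.
Truthful report 9: project not built, utility 0.
Report 25 instead: project built, pays 7, utility 9 - 7 = 2.
Since 2 > 0, reporting 25 is strictly better here, so truthful reporting is not dominant.

No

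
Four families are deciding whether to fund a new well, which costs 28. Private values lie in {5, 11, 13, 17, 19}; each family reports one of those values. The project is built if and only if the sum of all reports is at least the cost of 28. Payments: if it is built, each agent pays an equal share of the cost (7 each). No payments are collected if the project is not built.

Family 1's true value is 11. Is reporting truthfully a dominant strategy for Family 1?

Consider the case where Family 2 reports 5, Family 3 reports 5 and Family 4 reports 5.
Truthful report 11: project not built, utility 0.
Report 13 instead: project built, pays 7, utility 11 - 7 = 4.
Since 4 > 0, reporting 13 is strictly better here, so truthful reporting is not dominant.

No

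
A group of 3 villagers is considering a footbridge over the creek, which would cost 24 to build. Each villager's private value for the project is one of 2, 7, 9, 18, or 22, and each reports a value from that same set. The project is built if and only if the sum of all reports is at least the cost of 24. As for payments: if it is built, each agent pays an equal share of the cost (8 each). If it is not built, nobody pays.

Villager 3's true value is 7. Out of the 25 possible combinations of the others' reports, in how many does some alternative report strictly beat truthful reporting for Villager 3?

Others report (2, 18): truth gives -1; report 2 gives 0 > -1. Violating.
Others report (9, 9): truth gives -1; report 2 gives 0 > -1. Violating.
Others report (18, 2): truth gives -1; report 2 gives 0 > -1. Violating.
Others report (2, 2): truth gives 0; no alternative beats it.
Others report (2, 7): truth gives 0; no alternative beats it.
(Checking all 25 profiles: 3 have a profitable deviation, 22 do not.)

3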